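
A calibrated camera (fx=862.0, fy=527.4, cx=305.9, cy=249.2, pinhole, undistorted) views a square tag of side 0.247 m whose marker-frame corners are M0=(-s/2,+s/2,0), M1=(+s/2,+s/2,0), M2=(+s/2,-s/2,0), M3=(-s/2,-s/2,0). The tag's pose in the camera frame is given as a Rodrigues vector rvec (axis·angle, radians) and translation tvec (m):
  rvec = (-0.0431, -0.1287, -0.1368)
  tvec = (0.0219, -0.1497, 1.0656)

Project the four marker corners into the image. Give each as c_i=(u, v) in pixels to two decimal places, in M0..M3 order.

Intrinsics K: fx=862.0, fy=527.4, cx=305.9, cy=249.2
Marker side s = 0.247 m; corners in marker frame (Z=0):
  M0 = (-0.1235, +0.1235, 0)
  M1 = (+0.1235, +0.1235, 0)
  M2 = (+0.1235, -0.1235, 0)
  M3 = (-0.1235, -0.1235, 0)
rvec = (-0.0431, -0.1287, -0.1368), |rvec| = θ = 0.19271 rad = 11.041°
Rodrigues: sinθ=0.19152, 1−cosθ=0.01851; R = I + sinθ·[k]× + (1−cosθ)·[k]×²:
    [+0.98242 +0.13872 -0.12497]
    [-0.13319 +0.98975 +0.05161]
    [+0.13084 -0.03406 +0.99082]
t = (0.0219, -0.1497, 1.0656) m
M0: Pc = R·M0+t = (-0.08230, -0.01102, +1.04523); u = 862.0·(-0.08230)/1.04523 + 305.9 = 238.0305, v = 527.4·(-0.01102)/1.04523 + 249.2 = 243.6409
M1: Pc = R·M1+t = (+0.16036, -0.04392, +1.07755); u = 862.0·(+0.16036)/1.07755 + 305.9 = 434.1819, v = 527.4·(-0.04392)/1.07755 + 249.2 = 227.7060
M2: Pc = R·M2+t = (+0.12610, -0.28838, +1.08597); u = 862.0·(+0.12610)/1.08597 + 305.9 = 405.9908, v = 527.4·(-0.28838)/1.08597 + 249.2 = 109.1468
M3: Pc = R·M3+t = (-0.11656, -0.25548, +1.05365); u = 862.0·(-0.11656)/1.05365 + 305.9 = 210.5408, v = 527.4·(-0.25548)/1.05365 + 249.2 = 121.3179

c0=(238.03, 243.64) c1=(434.18, 227.71) c2=(405.99, 109.15) c3=(210.54, 121.32)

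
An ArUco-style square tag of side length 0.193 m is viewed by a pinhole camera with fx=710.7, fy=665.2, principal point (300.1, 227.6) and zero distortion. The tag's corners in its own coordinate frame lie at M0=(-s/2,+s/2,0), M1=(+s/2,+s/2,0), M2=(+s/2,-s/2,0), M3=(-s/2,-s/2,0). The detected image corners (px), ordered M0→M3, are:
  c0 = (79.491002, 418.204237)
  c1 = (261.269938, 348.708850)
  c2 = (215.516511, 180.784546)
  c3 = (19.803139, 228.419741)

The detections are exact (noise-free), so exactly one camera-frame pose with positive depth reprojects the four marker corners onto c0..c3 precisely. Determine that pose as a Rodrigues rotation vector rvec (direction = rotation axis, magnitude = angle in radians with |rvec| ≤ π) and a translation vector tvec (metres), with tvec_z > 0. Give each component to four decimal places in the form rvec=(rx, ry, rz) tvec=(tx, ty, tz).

Intrinsics K: fx=710.7, fy=665.2, cx=300.1, cy=227.6
Marker side s = 0.193 m; corners in marker frame (Z=0):
  M0 = (-0.0965, +0.0965, 0)
  M1 = (+0.0965, +0.0965, 0)
  M2 = (+0.0965, -0.0965, 0)
  M3 = (-0.0965, -0.0965, 0)
Detected image corners:
  c0 = (79.491002, 418.204237) px
  c1 = (261.269938, 348.708850) px
  c2 = (215.516511, 180.784546) px
  c3 = (19.803139, 228.419741) px
Planar DLT: solve 8×8 A·h = b for H (H[2,2]=1):
  H  [+1077.39311 +297.87632 +150.82851]
  H  [-100.13434 +978.30375 +293.69135]
  H  [+0.69497 +0.18840 +1.00000]
B = K⁻¹H; ‖b₁‖=1.458866, ‖b₂‖=1.458866; λ = 2/(‖b₁‖+‖b₂‖) = 0.685464, sign → tz>0 ⇒ λ=+0.685464
r₁ = λ·B[:,0] = (+0.83798,-0.26618,+0.47638); r₂ = λ·B[:,1] = (+0.23277,+0.96392,+0.12914)
r₃ = r₁×r₂ = (-0.49357,+0.00267,+0.86970); SVD([r₁ r₂ r₃]) → R = UVᵀ:
  R  [+0.83798 +0.23277 -0.49357]
  R  [-0.26618 +0.96392 +0.00267]
  R  [+0.47638 +0.12914 +0.86970]
t = (-0.14397, +0.06810, +0.68546) m
tr R = 2.671605; θ = arccos((tr R − 1)/2) = 0.581203 rad = 33.301°
axis k = ((R−Rᵀ)₃₂, (R−Rᵀ)₁₃, (R−Rᵀ)₂₁) / (2 sinθ) = (+0.115179, -0.883326, -0.454390)
rvec = θ·k = (+0.066942, -0.513392, -0.264093)

rvec=(0.0669, -0.5134, -0.2641) tvec=(-0.1440, 0.0681, 0.6855)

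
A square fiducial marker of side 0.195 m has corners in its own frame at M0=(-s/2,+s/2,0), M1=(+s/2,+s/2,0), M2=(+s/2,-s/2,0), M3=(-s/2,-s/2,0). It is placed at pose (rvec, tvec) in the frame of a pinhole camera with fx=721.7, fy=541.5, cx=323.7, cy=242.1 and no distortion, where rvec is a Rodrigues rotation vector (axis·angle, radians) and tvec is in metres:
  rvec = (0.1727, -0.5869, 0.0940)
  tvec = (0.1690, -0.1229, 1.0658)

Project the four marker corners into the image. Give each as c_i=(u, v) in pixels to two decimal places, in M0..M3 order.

Intrinsics K: fx=721.7, fy=541.5, cx=323.7, cy=242.1
Marker side s = 0.195 m; corners in marker frame (Z=0):
  M0 = (-0.0975, +0.0975, 0)
  M1 = (+0.0975, +0.0975, 0)
  M2 = (+0.0975, -0.0975, 0)
  M3 = (-0.0975, -0.0975, 0)
rvec = (0.1727, -0.5869, 0.0940), |rvec| = θ = 0.61896 rad = 35.464°
Rodrigues: sinθ=0.58019, 1−cosθ=0.18552; R = I + sinθ·[k]× + (1−cosθ)·[k]×²:
    [+0.82892 -0.13719 -0.54228]
    [+0.03903 +0.98128 -0.18860]
    [+0.55800 +0.13517 +0.81876]
t = (0.1690, -0.1229, 1.0658) m
M0: Pc = R·M0+t = (+0.07480, -0.03103, +1.02457); u = 721.7·(+0.07480)/1.02457 + 323.7 = 376.3909, v = 541.5·(-0.03103)/1.02457 + 242.1 = 225.6998
M1: Pc = R·M1+t = (+0.23644, -0.02342, +1.13338); u = 721.7·(+0.23644)/1.13338 + 323.7 = 474.2593, v = 541.5·(-0.02342)/1.13338 + 242.1 = 230.9106
M2: Pc = R·M2+t = (+0.26320, -0.21477, +1.10703); u = 721.7·(+0.26320)/1.10703 + 323.7 = 495.2848, v = 541.5·(-0.21477)/1.10703 + 242.1 = 137.0460
M3: Pc = R·M3+t = (+0.10156, -0.22238, +0.99822); u = 721.7·(+0.10156)/0.99822 + 323.7 = 397.1241, v = 541.5·(-0.22238)/0.99822 + 242.1 = 121.4660

c0=(376.39, 225.70) c1=(474.26, 230.91) c2=(495.28, 137.05) c3=(397.12, 121.47)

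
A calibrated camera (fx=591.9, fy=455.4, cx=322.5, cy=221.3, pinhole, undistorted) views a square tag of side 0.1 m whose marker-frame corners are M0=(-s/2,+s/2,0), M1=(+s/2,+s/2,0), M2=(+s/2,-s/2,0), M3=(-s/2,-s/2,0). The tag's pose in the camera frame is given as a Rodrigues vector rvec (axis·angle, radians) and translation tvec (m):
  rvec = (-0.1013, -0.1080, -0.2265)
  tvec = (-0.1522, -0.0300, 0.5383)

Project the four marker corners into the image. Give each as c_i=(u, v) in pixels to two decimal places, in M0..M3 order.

Intrinsics K: fx=591.9, fy=455.4, cx=322.5, cy=221.3
Marker side s = 0.1 m; corners in marker frame (Z=0):
  M0 = (-0.0500, +0.0500, 0)
  M1 = (+0.0500, +0.0500, 0)
  M2 = (+0.0500, -0.0500, 0)
  M3 = (-0.0500, -0.0500, 0)
rvec = (-0.1013, -0.1080, -0.2265), |rvec| = θ = 0.27061 rad = 15.505°
Rodrigues: sinθ=0.26732, 1−cosθ=0.03639; R = I + sinθ·[k]× + (1−cosθ)·[k]×²:
    [+0.96871 +0.22918 -0.09528]
    [-0.21831 +0.96941 +0.11222]
    [+0.11809 -0.08791 +0.98910]
t = (-0.1522, -0.0300, 0.5383) m
M0: Pc = R·M0+t = (-0.18918, +0.02939, +0.52800); u = 591.9·(-0.18918)/0.52800 + 322.5 = 110.4291, v = 455.4·(+0.02939)/0.52800 + 221.3 = 246.6452
M1: Pc = R·M1+t = (-0.09231, +0.00755, +0.53981); u = 591.9·(-0.09231)/0.53981 + 322.5 = 221.2872, v = 455.4·(+0.00755)/0.53981 + 221.3 = 227.6735
M2: Pc = R·M2+t = (-0.11522, -0.08939, +0.54860); u = 591.9·(-0.11522)/0.54860 + 322.5 = 198.1819, v = 455.4·(-0.08939)/0.54860 + 221.3 = 147.0998
M3: Pc = R·M3+t = (-0.21209, -0.06755, +0.53679); u = 591.9·(-0.21209)/0.53679 + 322.5 = 88.6311, v = 455.4·(-0.06755)/0.53679 + 221.3 = 163.9882

c0=(110.43, 246.65) c1=(221.29, 227.67) c2=(198.18, 147.10) c3=(88.63, 163.99)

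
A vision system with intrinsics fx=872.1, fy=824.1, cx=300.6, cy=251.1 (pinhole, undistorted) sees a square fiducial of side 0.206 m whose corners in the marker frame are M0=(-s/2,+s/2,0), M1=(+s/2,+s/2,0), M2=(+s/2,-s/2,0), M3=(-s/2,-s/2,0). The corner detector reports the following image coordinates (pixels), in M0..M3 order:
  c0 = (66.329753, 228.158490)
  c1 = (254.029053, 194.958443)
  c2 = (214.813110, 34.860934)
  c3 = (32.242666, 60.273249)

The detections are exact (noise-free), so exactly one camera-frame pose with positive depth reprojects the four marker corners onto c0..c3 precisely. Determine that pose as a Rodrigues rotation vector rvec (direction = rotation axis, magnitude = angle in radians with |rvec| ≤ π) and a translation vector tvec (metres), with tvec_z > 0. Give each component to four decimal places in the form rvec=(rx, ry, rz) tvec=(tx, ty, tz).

rvec=(-0.1907, -0.1759, -0.2158) tvec=(-0.1744, -0.1448, 0.9675)

Intrinsics K: fx=872.1, fy=824.1, cx=300.6, cy=251.1
Marker side s = 0.206 m; corners in marker frame (Z=0):
  M0 = (-0.1030, +0.1030, 0)
  M1 = (+0.1030, +0.1030, 0)
  M2 = (+0.1030, -0.1030, 0)
  M3 = (-0.1030, -0.1030, 0)
Detected image corners:
  c0 = (66.329753, 228.158490) px
  c1 = (254.029053, 194.958443) px
  c2 = (214.813110, 34.860934) px
  c3 = (32.242666, 60.273249) px
Planar DLT: solve 8×8 A·h = b for H (H[2,2]=1):
  H  [+926.78104 +153.49805 +143.42682]
  H  [-116.08446 +773.14688 +127.79254]
  H  [+0.19944 -0.17397 +1.00000]
B = K⁻¹H; ‖b₁‖=1.033625, ‖b₂‖=1.033625; λ = 2/(‖b₁‖+‖b₂‖) = 0.967469, sign → tz>0 ⇒ λ=+0.967469
r₁ = λ·B[:,0] = (+0.96162,-0.19507,+0.19295); r₂ = λ·B[:,1] = (+0.22830,+0.95893,-0.16831)
r₃ = r₁×r₂ = (-0.15220,+0.20590,+0.96667); SVD([r₁ r₂ r₃]) → R = UVᵀ:
  R  [+0.96162 +0.22830 -0.15220]
  R  [-0.19507 +0.95893 +0.20590]
  R  [+0.19295 -0.16831 +0.96667]
t = (-0.17436, -0.14476, +0.96747) m
tr R = 2.887222; θ = arccos((tr R − 1)/2) = 0.337423 rad = 19.333°
axis k = ((R−Rᵀ)₃₂, (R−Rᵀ)₁₃, (R−Rᵀ)₂₁) / (2 sinθ) = (-0.565165, -0.521280, -0.639419)
rvec = θ·k = (-0.190700, -0.175892, -0.215755)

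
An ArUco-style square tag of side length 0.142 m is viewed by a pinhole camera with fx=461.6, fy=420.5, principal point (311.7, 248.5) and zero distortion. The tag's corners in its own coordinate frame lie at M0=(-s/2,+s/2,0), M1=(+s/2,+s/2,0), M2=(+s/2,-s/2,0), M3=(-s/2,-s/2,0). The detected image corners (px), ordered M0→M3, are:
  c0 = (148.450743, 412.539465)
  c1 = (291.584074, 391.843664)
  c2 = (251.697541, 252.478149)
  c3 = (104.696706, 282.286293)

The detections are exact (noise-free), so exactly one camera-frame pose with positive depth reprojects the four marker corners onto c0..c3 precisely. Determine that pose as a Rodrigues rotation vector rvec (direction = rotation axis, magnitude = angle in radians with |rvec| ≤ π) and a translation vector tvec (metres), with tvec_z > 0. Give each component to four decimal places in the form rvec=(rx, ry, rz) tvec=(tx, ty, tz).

Intrinsics K: fx=461.6, fy=420.5, cx=311.7, cy=248.5
Marker side s = 0.142 m; corners in marker frame (Z=0):
  M0 = (-0.0710, +0.0710, 0)
  M1 = (+0.0710, +0.0710, 0)
  M2 = (+0.0710, -0.0710, 0)
  M3 = (-0.0710, -0.0710, 0)
Detected image corners:
  c0 = (148.450743, 412.539465) px
  c1 = (291.584074, 391.843664) px
  c2 = (251.697541, 252.478149) px
  c3 = (104.696706, 282.286293) px
Planar DLT: solve 8×8 A·h = b for H (H[2,2]=1):
  H  [+938.02207 +356.30316 +197.41101]
  H  [-317.15702 +1051.63184 +336.63740]
  H  [-0.41826 +0.30832 +1.00000]
B = K⁻¹H; ‖b₁‖=2.406071, ‖b₂‖=2.406071; λ = 2/(‖b₁‖+‖b₂‖) = 0.415615, sign → tz>0 ⇒ λ=+0.415615
r₁ = λ·B[:,0] = (+0.96196,-0.21074,-0.17384); r₂ = λ·B[:,1] = (+0.23428,+0.96369,+0.12814)
r₃ = r₁×r₂ = (+0.14052,-0.16400,+0.97640); SVD([r₁ r₂ r₃]) → R = UVᵀ:
  R  [+0.96196 +0.23428 +0.14052]
  R  [-0.21074 +0.96369 -0.16400]
  R  [-0.17384 +0.12814 +0.97640]
t = (-0.10290, +0.08711, +0.41562) m
tr R = 2.902050; θ = arccos((tr R − 1)/2) = 0.314262 rad = 18.006°
axis k = ((R−Rᵀ)₃₂, (R−Rᵀ)₁₃, (R−Rᵀ)₂₁) / (2 sinθ) = (+0.472544, +0.508476, -0.719830)
rvec = θ·k = (+0.148503, +0.159794, -0.226215)

rvec=(0.1485, 0.1598, -0.2262) tvec=(-0.1029, 0.0871, 0.4156)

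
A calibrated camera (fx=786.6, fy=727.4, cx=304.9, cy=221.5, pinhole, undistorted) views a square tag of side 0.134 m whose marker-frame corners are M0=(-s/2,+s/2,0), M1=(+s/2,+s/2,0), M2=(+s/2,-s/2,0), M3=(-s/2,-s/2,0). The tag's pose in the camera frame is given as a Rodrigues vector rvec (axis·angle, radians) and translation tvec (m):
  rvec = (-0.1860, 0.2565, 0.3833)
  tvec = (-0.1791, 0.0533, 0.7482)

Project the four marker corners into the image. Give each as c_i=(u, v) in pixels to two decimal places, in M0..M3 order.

c0=(29.68, 309.05) c1=(146.32, 360.20) c2=(205.92, 236.60) c3=(89.00, 192.61)

Intrinsics K: fx=786.6, fy=727.4, cx=304.9, cy=221.5
Marker side s = 0.134 m; corners in marker frame (Z=0):
  M0 = (-0.0670, +0.0670, 0)
  M1 = (+0.0670, +0.0670, 0)
  M2 = (+0.0670, -0.0670, 0)
  M3 = (-0.0670, -0.0670, 0)
rvec = (-0.1860, 0.2565, 0.3833), |rvec| = θ = 0.49730 rad = 28.493°
Rodrigues: sinθ=0.47705, 1−cosθ=0.12113; R = I + sinθ·[k]× + (1−cosθ)·[k]×²:
    [+0.89582 -0.39106 +0.21114]
    [+0.34433 +0.91110 +0.22658]
    [-0.28098 -0.13027 +0.95083]
t = (-0.1791, 0.0533, 0.7482) m
M0: Pc = R·M0+t = (-0.26532, +0.09127, +0.75830); u = 786.6·(-0.26532)/0.75830 + 304.9 = 29.6760, v = 727.4·(+0.09127)/0.75830 + 221.5 = 309.0546
M1: Pc = R·M1+t = (-0.14528, +0.13741, +0.72065); u = 786.6·(-0.14528)/0.72065 + 304.9 = 146.3225, v = 727.4·(+0.13741)/0.72065 + 221.5 = 360.2014
M2: Pc = R·M2+t = (-0.09288, +0.01533, +0.73810); u = 786.6·(-0.09288)/0.73810 + 304.9 = 205.9184, v = 727.4·(+0.01533)/0.73810 + 221.5 = 236.6042
M3: Pc = R·M3+t = (-0.21292, -0.03081, +0.77575); u = 786.6·(-0.21292)/0.77575 + 304.9 = 89.0044, v = 727.4·(-0.03081)/0.77575 + 221.5 = 192.6071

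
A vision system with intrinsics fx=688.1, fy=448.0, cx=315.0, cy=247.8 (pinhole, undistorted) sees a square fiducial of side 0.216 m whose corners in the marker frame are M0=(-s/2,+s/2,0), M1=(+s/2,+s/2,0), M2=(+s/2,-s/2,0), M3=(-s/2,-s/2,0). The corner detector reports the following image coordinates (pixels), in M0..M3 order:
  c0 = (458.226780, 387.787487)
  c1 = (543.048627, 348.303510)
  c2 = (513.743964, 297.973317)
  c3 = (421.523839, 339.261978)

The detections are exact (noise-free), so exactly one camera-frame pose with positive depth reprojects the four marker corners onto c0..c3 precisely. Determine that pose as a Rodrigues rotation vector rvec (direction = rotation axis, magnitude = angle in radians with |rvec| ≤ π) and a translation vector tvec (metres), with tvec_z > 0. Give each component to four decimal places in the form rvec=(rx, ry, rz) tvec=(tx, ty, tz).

Intrinsics K: fx=688.1, fy=448.0, cx=315.0, cy=247.8
Marker side s = 0.216 m; corners in marker frame (Z=0):
  M0 = (-0.1080, +0.1080, 0)
  M1 = (+0.1080, +0.1080, 0)
  M2 = (+0.1080, -0.1080, 0)
  M3 = (-0.1080, -0.1080, 0)
Detected image corners:
  c0 = (458.226780, 387.787487) px
  c1 = (543.048627, 348.303510) px
  c2 = (513.743964, 297.973317) px
  c3 = (421.523839, 339.261978) px
Planar DLT: solve 8×8 A·h = b for H (H[2,2]=1):
  H  [+463.77438 +319.55853 +485.28949]
  H  [-148.10279 +347.29381 +344.00619]
  H  [+0.11276 +0.34489 +1.00000]
B = K⁻¹H; ‖b₁‖=0.744633, ‖b₂‖=0.744633; λ = 2/(‖b₁‖+‖b₂‖) = 1.342943, sign → tz>0 ⇒ λ=+1.342943
r₁ = λ·B[:,0] = (+0.83581,-0.52772,+0.15144); r₂ = λ·B[:,1] = (+0.41164,+0.78488,+0.46316)
r₃ = r₁×r₂ = (-0.36328,-0.32478,+0.87324); SVD([r₁ r₂ r₃]) → R = UVᵀ:
  R  [+0.83581 +0.41164 -0.36328]
  R  [-0.52772 +0.78488 -0.32478]
  R  [+0.15144 +0.46316 +0.87324]
t = (+0.33235, +0.28839, +1.34294) m
tr R = 2.493925; θ = arccos((tr R − 1)/2) = 0.727315 rad = 41.672°
axis k = ((R−Rᵀ)₃₂, (R−Rᵀ)₁₃, (R−Rᵀ)₂₁) / (2 sinθ) = (+0.592556, -0.387080, -0.706432)
rvec = θ·k = (+0.430974, -0.281529, -0.513799)

rvec=(0.4310, -0.2815, -0.5138) tvec=(0.3323, 0.2884, 1.3429)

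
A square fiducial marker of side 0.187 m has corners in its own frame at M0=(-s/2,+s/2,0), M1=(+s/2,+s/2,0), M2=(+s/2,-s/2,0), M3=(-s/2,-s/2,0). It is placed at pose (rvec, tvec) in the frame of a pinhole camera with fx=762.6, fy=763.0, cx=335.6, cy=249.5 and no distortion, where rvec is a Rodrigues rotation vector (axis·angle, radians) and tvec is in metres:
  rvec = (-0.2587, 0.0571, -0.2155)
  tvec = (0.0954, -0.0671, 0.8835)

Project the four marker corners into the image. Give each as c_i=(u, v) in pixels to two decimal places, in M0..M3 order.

c0=(356.20, 286.32) c1=(518.71, 250.13) c2=(476.74, 101.31) c3=(323.14, 136.44)

Intrinsics K: fx=762.6, fy=763.0, cx=335.6, cy=249.5
Marker side s = 0.187 m; corners in marker frame (Z=0):
  M0 = (-0.0935, +0.0935, 0)
  M1 = (+0.0935, +0.0935, 0)
  M2 = (+0.0935, -0.0935, 0)
  M3 = (-0.0935, -0.0935, 0)
rvec = (-0.2587, 0.0571, -0.2155), |rvec| = θ = 0.34151 rad = 19.567°
Rodrigues: sinθ=0.33491, 1−cosθ=0.05775; R = I + sinθ·[k]× + (1−cosθ)·[k]×²:
    [+0.97539 +0.20402 +0.08360]
    [-0.21865 +0.94387 +0.24761]
    [-0.02839 -0.25979 +0.96525]
t = (0.0954, -0.0671, 0.8835) m
M0: Pc = R·M0+t = (+0.02328, +0.04160, +0.86186); u = 762.6·(+0.02328)/0.86186 + 335.6 = 356.1961, v = 763.0·(+0.04160)/0.86186 + 249.5 = 286.3239
M1: Pc = R·M1+t = (+0.20567, +0.00071, +0.85655); u = 762.6·(+0.20567)/0.85655 + 335.6 = 518.7147, v = 763.0·(+0.00071)/0.85655 + 249.5 = 250.1304
M2: Pc = R·M2+t = (+0.16752, -0.17580, +0.90514); u = 762.6·(+0.16752)/0.90514 + 335.6 = 476.7424, v = 763.0·(-0.17580)/0.90514 + 249.5 = 101.3104
M3: Pc = R·M3+t = (-0.01487, -0.13491, +0.91045); u = 762.6·(-0.01487)/0.91045 + 335.6 = 323.1405, v = 763.0·(-0.13491)/0.91045 + 249.5 = 136.4404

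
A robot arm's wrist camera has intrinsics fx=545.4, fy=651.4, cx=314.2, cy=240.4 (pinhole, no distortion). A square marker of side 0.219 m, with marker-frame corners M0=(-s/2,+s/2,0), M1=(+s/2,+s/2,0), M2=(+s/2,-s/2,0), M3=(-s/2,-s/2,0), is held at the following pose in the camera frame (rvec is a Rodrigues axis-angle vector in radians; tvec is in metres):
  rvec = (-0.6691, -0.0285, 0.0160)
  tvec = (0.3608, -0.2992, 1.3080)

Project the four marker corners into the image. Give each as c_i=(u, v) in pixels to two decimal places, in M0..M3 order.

c0=(424.69, 126.75) c1=(520.36, 129.93) c2=(500.53, 59.65) c3=(414.25, 56.54)

Intrinsics K: fx=545.4, fy=651.4, cx=314.2, cy=240.4
Marker side s = 0.219 m; corners in marker frame (Z=0):
  M0 = (-0.1095, +0.1095, 0)
  M1 = (+0.1095, +0.1095, 0)
  M2 = (+0.1095, -0.1095, 0)
  M3 = (-0.1095, -0.1095, 0)
rvec = (-0.6691, -0.0285, 0.0160), |rvec| = θ = 0.66990 rad = 38.382°
Rodrigues: sinθ=0.62091, 1−cosθ=0.21611; R = I + sinθ·[k]× + (1−cosθ)·[k]×²:
    [+0.99949 -0.00565 -0.03157]
    [+0.02401 +0.78428 +0.61995]
    [+0.02126 -0.62039 +0.78401]
t = (0.3608, -0.2992, 1.3080) m
M0: Pc = R·M0+t = (+0.25074, -0.21595, +1.23774); u = 545.4·(+0.25074)/1.23774 + 314.2 = 424.6857, v = 651.4·(-0.21595)/1.23774 + 240.4 = 126.7488
M1: Pc = R·M1+t = (+0.46963, -0.21069, +1.24240); u = 545.4·(+0.46963)/1.24240 + 314.2 = 520.3611, v = 651.4·(-0.21069)/1.24240 + 240.4 = 129.9320
M2: Pc = R·M2+t = (+0.47086, -0.38245, +1.37826); u = 545.4·(+0.47086)/1.37826 + 314.2 = 500.5277, v = 651.4·(-0.38245)/1.37826 + 240.4 = 59.6452
M3: Pc = R·M3+t = (+0.25197, -0.38771, +1.37360); u = 545.4·(+0.25197)/1.37360 + 314.2 = 414.2484, v = 651.4·(-0.38771)/1.37360 + 240.4 = 56.5386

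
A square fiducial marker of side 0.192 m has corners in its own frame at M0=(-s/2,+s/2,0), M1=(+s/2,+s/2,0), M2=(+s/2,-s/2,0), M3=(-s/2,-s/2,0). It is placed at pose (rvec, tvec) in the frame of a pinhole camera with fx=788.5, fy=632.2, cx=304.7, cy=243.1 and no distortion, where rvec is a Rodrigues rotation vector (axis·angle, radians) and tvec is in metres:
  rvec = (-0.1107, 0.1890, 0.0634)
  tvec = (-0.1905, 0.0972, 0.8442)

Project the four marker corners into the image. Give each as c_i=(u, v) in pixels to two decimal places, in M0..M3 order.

c0=(34.98, 382.05) c1=(204.74, 396.10) c2=(220.40, 248.40) c3=(53.85, 240.89)

Intrinsics K: fx=788.5, fy=632.2, cx=304.7, cy=243.1
Marker side s = 0.192 m; corners in marker frame (Z=0):
  M0 = (-0.0960, +0.0960, 0)
  M1 = (+0.0960, +0.0960, 0)
  M2 = (+0.0960, -0.0960, 0)
  M3 = (-0.0960, -0.0960, 0)
rvec = (-0.1107, 0.1890, 0.0634), |rvec| = θ = 0.22802 rad = 13.065°
Rodrigues: sinθ=0.22605, 1−cosθ=0.02589; R = I + sinθ·[k]× + (1−cosθ)·[k]×²:
    [+0.98022 -0.07327 +0.18387]
    [+0.05244 +0.99190 +0.11571]
    [-0.19086 -0.10378 +0.97612]
t = (-0.1905, 0.0972, 0.8442) m
M0: Pc = R·M0+t = (-0.29163, +0.18739, +0.85256); u = 788.5·(-0.29163)/0.85256 + 304.7 = 34.9785, v = 632.2·(+0.18739)/0.85256 + 243.1 = 382.0544
M1: Pc = R·M1+t = (-0.10343, +0.19746, +0.81591); u = 788.5·(-0.10343)/0.81591 + 304.7 = 204.7423, v = 632.2·(+0.19746)/0.81591 + 243.1 = 396.0961
M2: Pc = R·M2+t = (-0.08937, +0.00701, +0.83584); u = 788.5·(-0.08937)/0.83584 + 304.7 = 220.3959, v = 632.2·(+0.00701)/0.83584 + 243.1 = 248.4034
M3: Pc = R·M3+t = (-0.27757, -0.00306, +0.87249); u = 788.5·(-0.27757)/0.87249 + 304.7 = 53.8516, v = 632.2·(-0.00306)/0.87249 + 243.1 = 240.8856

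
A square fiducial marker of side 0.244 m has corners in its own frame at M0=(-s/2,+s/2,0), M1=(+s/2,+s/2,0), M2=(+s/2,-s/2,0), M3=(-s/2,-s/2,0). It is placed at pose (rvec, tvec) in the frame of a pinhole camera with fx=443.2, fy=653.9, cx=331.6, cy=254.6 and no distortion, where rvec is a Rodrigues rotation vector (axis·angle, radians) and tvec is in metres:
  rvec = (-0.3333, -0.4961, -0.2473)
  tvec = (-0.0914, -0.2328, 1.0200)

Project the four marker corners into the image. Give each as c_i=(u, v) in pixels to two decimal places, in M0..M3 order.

c0=(256.41, 182.33) c1=(352.84, 167.89) c2=(321.50, 41.11) c3=(227.16, 38.96)

Intrinsics K: fx=443.2, fy=653.9, cx=331.6, cy=254.6
Marker side s = 0.244 m; corners in marker frame (Z=0):
  M0 = (-0.1220, +0.1220, 0)
  M1 = (+0.1220, +0.1220, 0)
  M2 = (+0.1220, -0.1220, 0)
  M3 = (-0.1220, -0.1220, 0)
rvec = (-0.3333, -0.4961, -0.2473), |rvec| = θ = 0.64681 rad = 37.059°
Rodrigues: sinθ=0.60264, 1−cosθ=0.20199; R = I + sinθ·[k]× + (1−cosθ)·[k]×²:
    [+0.85165 +0.31025 -0.42243]
    [-0.15058 +0.91684 +0.36978]
    [+0.50202 -0.25131 +0.82754]
t = (-0.0914, -0.2328, 1.0200) m
M0: Pc = R·M0+t = (-0.15745, -0.10257, +0.92809); u = 443.2·(-0.15745)/0.92809 + 331.6 = 256.4113, v = 653.9·(-0.10257)/0.92809 + 254.6 = 182.3296
M1: Pc = R·M1+t = (+0.05035, -0.13932, +1.05059); u = 443.2·(+0.05035)/1.05059 + 331.6 = 352.8410, v = 653.9·(-0.13932)/1.05059 + 254.6 = 167.8874
M2: Pc = R·M2+t = (-0.02535, -0.36303, +1.11191); u = 443.2·(-0.02535)/1.11191 + 331.6 = 321.4959, v = 653.9·(-0.36303)/1.11191 + 254.6 = 41.1088
M3: Pc = R·M3+t = (-0.23315, -0.32628, +0.98941); u = 443.2·(-0.23315)/0.98941 + 331.6 = 227.1619, v = 653.9·(-0.32628)/0.98941 + 254.6 = 38.9604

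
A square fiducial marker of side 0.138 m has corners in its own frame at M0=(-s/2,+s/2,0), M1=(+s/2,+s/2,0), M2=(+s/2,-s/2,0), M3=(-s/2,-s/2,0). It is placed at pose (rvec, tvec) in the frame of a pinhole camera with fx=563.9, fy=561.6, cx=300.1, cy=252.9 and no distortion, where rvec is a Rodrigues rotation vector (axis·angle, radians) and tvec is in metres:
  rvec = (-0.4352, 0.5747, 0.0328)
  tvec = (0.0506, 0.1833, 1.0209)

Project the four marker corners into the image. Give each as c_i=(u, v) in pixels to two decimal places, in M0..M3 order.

c0=(290.37, 390.30) c1=(358.02, 393.60) c2=(366.47, 316.45) c3=(301.60, 318.55)

Intrinsics K: fx=563.9, fy=561.6, cx=300.1, cy=252.9
Marker side s = 0.138 m; corners in marker frame (Z=0):
  M0 = (-0.0690, +0.0690, 0)
  M1 = (+0.0690, +0.0690, 0)
  M2 = (+0.0690, -0.0690, 0)
  M3 = (-0.0690, -0.0690, 0)
rvec = (-0.4352, 0.5747, 0.0328), |rvec| = θ = 0.72163 rad = 41.347°
Rodrigues: sinθ=0.66061, 1−cosθ=0.24927; R = I + sinθ·[k]× + (1−cosθ)·[k]×²:
    [+0.84139 -0.14975 +0.51927]
    [-0.08969 +0.90882 +0.40742]
    [-0.53294 -0.38938 +0.75124]
t = (0.0506, 0.1833, 1.0209) m
M0: Pc = R·M0+t = (-0.01779, +0.25220, +1.03081); u = 563.9·(-0.01779)/1.03081 + 300.1 = 290.3689, v = 561.6·(+0.25220)/1.03081 + 252.9 = 390.3016
M1: Pc = R·M1+t = (+0.09832, +0.23982, +0.95726); u = 563.9·(+0.09832)/0.95726 + 300.1 = 358.0199, v = 561.6·(+0.23982)/0.95726 + 252.9 = 393.5962
M2: Pc = R·M2+t = (+0.11899, +0.11440, +1.01099); u = 563.9·(+0.11899)/1.01099 + 300.1 = 366.4679, v = 561.6·(+0.11440)/1.01099 + 252.9 = 316.4496
M3: Pc = R·M3+t = (+0.00288, +0.12678, +1.08454); u = 563.9·(+0.00288)/1.08454 + 300.1 = 301.5958, v = 561.6·(+0.12678)/1.08454 + 252.9 = 318.5497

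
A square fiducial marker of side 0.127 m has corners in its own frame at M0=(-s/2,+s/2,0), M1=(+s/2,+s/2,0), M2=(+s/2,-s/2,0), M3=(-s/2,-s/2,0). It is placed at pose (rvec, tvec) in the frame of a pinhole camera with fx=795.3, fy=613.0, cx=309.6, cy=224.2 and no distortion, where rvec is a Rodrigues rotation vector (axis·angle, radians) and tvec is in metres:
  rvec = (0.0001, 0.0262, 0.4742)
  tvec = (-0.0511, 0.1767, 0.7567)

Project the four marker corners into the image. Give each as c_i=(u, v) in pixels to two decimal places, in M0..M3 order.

Intrinsics K: fx=795.3, fy=613.0, cx=309.6, cy=224.2
Marker side s = 0.127 m; corners in marker frame (Z=0):
  M0 = (-0.0635, +0.0635, 0)
  M1 = (+0.0635, +0.0635, 0)
  M2 = (+0.0635, -0.0635, 0)
  M3 = (-0.0635, -0.0635, 0)
rvec = (0.0001, 0.0262, 0.4742), |rvec| = θ = 0.47492 rad = 27.211°
Rodrigues: sinθ=0.45727, 1−cosθ=0.11067; R = I + sinθ·[k]× + (1−cosθ)·[k]×²:
    [+0.88933 -0.45657 +0.02525]
    [+0.45658 +0.88966 +0.00600]
    [-0.02520 +0.00619 +0.99966]
t = (-0.0511, 0.1767, 0.7567) m
M0: Pc = R·M0+t = (-0.13656, +0.20420, +0.75869); u = 795.3·(-0.13656)/0.75869 + 309.6 = 166.4462, v = 613.0·(+0.20420)/0.75869 + 224.2 = 389.1880
M1: Pc = R·M1+t = (-0.02362, +0.26219, +0.75549); u = 795.3·(-0.02362)/0.75549 + 309.6 = 284.7354, v = 613.0·(+0.26219)/0.75549 + 224.2 = 436.9355
M2: Pc = R·M2+t = (+0.03436, +0.14920, +0.75471); u = 795.3·(+0.03436)/0.75471 + 309.6 = 345.8131, v = 613.0·(+0.14920)/0.75471 + 224.2 = 345.3847
M3: Pc = R·M3+t = (-0.07858, +0.09121, +0.75791); u = 795.3·(-0.07858)/0.75791 + 309.6 = 227.1431, v = 613.0·(+0.09121)/0.75791 + 224.2 = 297.9743

c0=(166.45, 389.19) c1=(284.74, 436.94) c2=(345.81, 345.38) c3=(227.14, 297.97)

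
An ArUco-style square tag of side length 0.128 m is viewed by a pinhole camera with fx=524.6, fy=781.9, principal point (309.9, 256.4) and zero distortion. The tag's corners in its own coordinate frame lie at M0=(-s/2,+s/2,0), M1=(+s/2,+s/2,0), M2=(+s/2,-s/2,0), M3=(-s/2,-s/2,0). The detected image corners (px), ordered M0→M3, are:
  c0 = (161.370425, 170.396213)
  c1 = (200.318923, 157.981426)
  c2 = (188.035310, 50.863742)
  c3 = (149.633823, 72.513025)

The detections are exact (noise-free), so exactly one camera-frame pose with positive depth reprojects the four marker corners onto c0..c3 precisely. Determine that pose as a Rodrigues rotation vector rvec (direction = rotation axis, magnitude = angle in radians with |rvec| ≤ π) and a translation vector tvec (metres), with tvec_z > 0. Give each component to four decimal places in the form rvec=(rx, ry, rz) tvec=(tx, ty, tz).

rvec=(0.1519, 0.7337, -0.1060) tvec=(-0.2539, -0.1790, 0.9804)

Intrinsics K: fx=524.6, fy=781.9, cx=309.9, cy=256.4
Marker side s = 0.128 m; corners in marker frame (Z=0):
  M0 = (-0.0640, +0.0640, 0)
  M1 = (+0.0640, +0.0640, 0)
  M2 = (+0.0640, -0.0640, 0)
  M3 = (-0.0640, -0.0640, 0)
Detected image corners:
  c0 = (161.370425, 170.396213) px
  c1 = (200.318923, 157.981426) px
  c2 = (188.035310, 50.863742) px
  c3 = (149.633823, 72.513025) px
Planar DLT: solve 8×8 A·h = b for H (H[2,2]=1):
  H  [+182.08802 +111.70339 +174.02917]
  H  [-210.38823 +810.80591 +113.65000]
  H  [-0.68677 +0.10277 +1.00000]
B = K⁻¹H; ‖b₁‖=1.019941, ‖b₂‖=1.019941; λ = 2/(‖b₁‖+‖b₂‖) = 0.980449, sign → tz>0 ⇒ λ=+0.980449
r₁ = λ·B[:,0] = (+0.73808,-0.04301,-0.67334); r₂ = λ·B[:,1] = (+0.14924,+0.98365,+0.10076)
r₃ = r₁×r₂ = (+0.65800,-0.17486,+0.73243); SVD([r₁ r₂ r₃]) → R = UVᵀ:
  R  [+0.73808 +0.14924 +0.65800]
  R  [-0.04301 +0.98365 -0.17486]
  R  [-0.67334 +0.10076 +0.73243]
t = (-0.25394, -0.17900, +0.98045) m
tr R = 2.454166; θ = arccos((tr R − 1)/2) = 0.756733 rad = 43.358°
axis k = ((R−Rᵀ)₃₂, (R−Rᵀ)₁₃, (R−Rᵀ)₂₁) / (2 sinθ) = (+0.200731, +0.969589, -0.140015)
rvec = θ·k = (+0.151900, +0.733720, -0.105954)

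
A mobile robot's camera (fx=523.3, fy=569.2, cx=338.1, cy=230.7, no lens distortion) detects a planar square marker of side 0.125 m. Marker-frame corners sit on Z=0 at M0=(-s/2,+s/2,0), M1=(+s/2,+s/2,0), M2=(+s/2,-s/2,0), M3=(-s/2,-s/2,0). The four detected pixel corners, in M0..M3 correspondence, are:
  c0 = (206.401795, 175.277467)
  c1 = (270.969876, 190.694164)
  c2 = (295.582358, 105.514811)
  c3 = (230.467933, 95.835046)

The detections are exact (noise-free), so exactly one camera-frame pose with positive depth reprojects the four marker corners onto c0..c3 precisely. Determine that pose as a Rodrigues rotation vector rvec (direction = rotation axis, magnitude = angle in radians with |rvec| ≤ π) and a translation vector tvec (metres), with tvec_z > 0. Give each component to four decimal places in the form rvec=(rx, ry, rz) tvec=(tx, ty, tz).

Intrinsics K: fx=523.3, fy=569.2, cx=338.1, cy=230.7
Marker side s = 0.125 m; corners in marker frame (Z=0):
  M0 = (-0.0625, +0.0625, 0)
  M1 = (+0.0625, +0.0625, 0)
  M2 = (+0.0625, -0.0625, 0)
  M3 = (-0.0625, -0.0625, 0)
Detected image corners:
  c0 = (206.401795, 175.277467) px
  c1 = (270.969876, 190.694164) px
  c2 = (295.582358, 105.514811) px
  c3 = (230.467933, 95.835046) px
Planar DLT: solve 8×8 A·h = b for H (H[2,2]=1):
  H  [+384.00733 -228.30913 +249.86920]
  H  [+24.01257 +638.68128 +141.27452]
  H  [-0.53713 -0.13421 +1.00000]
B = K⁻¹H; ‖b₁‖=1.234620, ‖b₂‖=1.234620; λ = 2/(‖b₁‖+‖b₂‖) = 0.809966, sign → tz>0 ⇒ λ=+0.809966
r₁ = λ·B[:,0] = (+0.87545,+0.21050,-0.43505); r₂ = λ·B[:,1] = (-0.28314,+0.95290,-0.10871)
r₃ = r₁×r₂ = (+0.39168,+0.21835,+0.89382); SVD([r₁ r₂ r₃]) → R = UVᵀ:
  R  [+0.87545 -0.28314 +0.39168]
  R  [+0.21050 +0.95290 +0.21835]
  R  [-0.43505 -0.10871 +0.89382]
t = (-0.13656, -0.12725, +0.80997) m
tr R = 2.722168; θ = arccos((tr R − 1)/2) = 0.533398 rad = 30.561°
axis k = ((R−Rᵀ)₃₂, (R−Rᵀ)₁₃, (R−Rᵀ)₂₁) / (2 sinθ) = (-0.321615, +0.812973, +0.485426)
rvec = θ·k = (-0.171549, +0.433638, +0.258926)

rvec=(-0.1715, 0.4336, 0.2589) tvec=(-0.1366, -0.1273, 0.8100)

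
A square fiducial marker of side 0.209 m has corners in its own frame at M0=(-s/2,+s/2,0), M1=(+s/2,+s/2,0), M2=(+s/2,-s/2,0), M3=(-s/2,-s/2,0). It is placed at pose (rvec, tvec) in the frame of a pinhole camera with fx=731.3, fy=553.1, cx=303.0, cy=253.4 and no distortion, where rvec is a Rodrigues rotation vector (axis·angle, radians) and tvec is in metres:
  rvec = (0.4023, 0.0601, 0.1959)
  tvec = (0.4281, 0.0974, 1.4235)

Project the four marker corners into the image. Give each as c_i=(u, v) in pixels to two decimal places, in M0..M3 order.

c0=(456.17, 317.73) c1=(558.93, 333.81) c2=(593.87, 263.10) c3=(484.89, 246.27)

Intrinsics K: fx=731.3, fy=553.1, cx=303.0, cy=253.4
Marker side s = 0.209 m; corners in marker frame (Z=0):
  M0 = (-0.1045, +0.1045, 0)
  M1 = (+0.1045, +0.1045, 0)
  M2 = (+0.1045, -0.1045, 0)
  M3 = (-0.1045, -0.1045, 0)
rvec = (0.4023, 0.0601, 0.1959), |rvec| = θ = 0.45148 rad = 25.868°
Rodrigues: sinθ=0.43630, 1−cosθ=0.10020; R = I + sinθ·[k]× + (1−cosθ)·[k]×²:
    [+0.97936 -0.17743 +0.09682]
    [+0.20120 +0.90158 -0.38298]
    [-0.01934 +0.39456 +0.91867]
t = (0.4281, 0.0974, 1.4235) m
M0: Pc = R·M0+t = (+0.30722, +0.17059, +1.46675); u = 731.3·(+0.30722)/1.46675 + 303.0 = 456.1730, v = 553.1·(+0.17059)/1.46675 + 253.4 = 317.7280
M1: Pc = R·M1+t = (+0.51190, +0.21264, +1.46271); u = 731.3·(+0.51190)/1.46271 + 303.0 = 558.9316, v = 553.1·(+0.21264)/1.46271 + 253.4 = 333.8063
M2: Pc = R·M2+t = (+0.54898, +0.02421, +1.38025); u = 731.3·(+0.54898)/1.38025 + 303.0 = 593.8697, v = 553.1·(+0.02421)/1.38025 + 253.4 = 263.1017
M3: Pc = R·M3+t = (+0.34430, -0.01784, +1.38429); u = 731.3·(+0.34430)/1.38429 + 303.0 = 484.8877, v = 553.1·(-0.01784)/1.38429 + 253.4 = 246.2719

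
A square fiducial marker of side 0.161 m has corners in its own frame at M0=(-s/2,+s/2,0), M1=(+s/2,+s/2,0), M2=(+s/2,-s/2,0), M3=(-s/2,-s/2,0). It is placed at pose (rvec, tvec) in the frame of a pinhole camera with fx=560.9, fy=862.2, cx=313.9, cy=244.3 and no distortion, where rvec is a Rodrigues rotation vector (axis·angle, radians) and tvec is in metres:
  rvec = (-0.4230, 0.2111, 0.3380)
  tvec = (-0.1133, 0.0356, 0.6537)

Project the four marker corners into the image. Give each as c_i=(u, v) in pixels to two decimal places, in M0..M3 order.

Intrinsics K: fx=560.9, fy=862.2, cx=313.9, cy=244.3
Marker side s = 0.161 m; corners in marker frame (Z=0):
  M0 = (-0.0805, +0.0805, 0)
  M1 = (+0.0805, +0.0805, 0)
  M2 = (+0.0805, -0.0805, 0)
  M3 = (-0.0805, -0.0805, 0)
rvec = (-0.4230, 0.2111, 0.3380), |rvec| = θ = 0.58115 rad = 33.297°
Rodrigues: sinθ=0.54899, 1−cosθ=0.16417; R = I + sinθ·[k]× + (1−cosθ)·[k]×²:
    [+0.92281 -0.36270 +0.12992]
    [+0.27589 +0.85749 +0.43427]
    [-0.26891 -0.36491 +0.89136]
t = (-0.1133, 0.0356, 0.6537) m
M0: Pc = R·M0+t = (-0.21678, +0.08242, +0.64597); u = 560.9·(-0.21678)/0.64597 + 313.9 = 125.6666, v = 862.2·(+0.08242)/0.64597 + 244.3 = 354.3075
M1: Pc = R·M1+t = (-0.06821, +0.12684, +0.60268); u = 560.9·(-0.06821)/0.60268 + 313.9 = 250.4171, v = 862.2·(+0.12684)/0.60268 + 244.3 = 425.7552
M2: Pc = R·M2+t = (-0.00982, -0.01122, +0.66143); u = 560.9·(-0.00982)/0.66143 + 313.9 = 305.5751, v = 862.2·(-0.01122)/0.66143 + 244.3 = 229.6753
M3: Pc = R·M3+t = (-0.15839, -0.05564, +0.70472); u = 560.9·(-0.15839)/0.70472 + 313.9 = 187.8359, v = 862.2·(-0.05564)/0.70472 + 244.3 = 176.2302

c0=(125.67, 354.31) c1=(250.42, 425.76) c2=(305.58, 229.68) c3=(187.84, 176.23)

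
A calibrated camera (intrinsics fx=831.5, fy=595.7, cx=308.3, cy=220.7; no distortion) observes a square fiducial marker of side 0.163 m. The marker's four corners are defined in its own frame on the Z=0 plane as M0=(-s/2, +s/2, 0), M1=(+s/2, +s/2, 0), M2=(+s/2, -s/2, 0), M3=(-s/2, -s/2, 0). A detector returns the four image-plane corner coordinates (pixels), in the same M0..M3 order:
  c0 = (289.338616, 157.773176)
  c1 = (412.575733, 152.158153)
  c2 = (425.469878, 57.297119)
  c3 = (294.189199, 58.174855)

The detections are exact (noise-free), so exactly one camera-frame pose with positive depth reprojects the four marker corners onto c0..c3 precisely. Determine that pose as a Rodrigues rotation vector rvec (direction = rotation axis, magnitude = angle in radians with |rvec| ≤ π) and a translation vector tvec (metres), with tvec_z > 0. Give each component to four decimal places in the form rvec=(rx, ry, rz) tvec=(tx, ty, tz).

rvec=(0.4211, -0.3306, -0.0266) tvec=(0.0578, -0.1874, 0.9902)

Intrinsics K: fx=831.5, fy=595.7, cx=308.3, cy=220.7
Marker side s = 0.163 m; corners in marker frame (Z=0):
  M0 = (-0.0815, +0.0815, 0)
  M1 = (+0.0815, +0.0815, 0)
  M2 = (+0.0815, -0.0815, 0)
  M3 = (-0.0815, -0.0815, 0)
Detected image corners:
  c0 = (289.338616, 157.773176) px
  c1 = (412.575733, 152.158153) px
  c2 = (425.469878, 57.297119) px
  c3 = (294.189199, 58.174855) px
Planar DLT: solve 8×8 A·h = b for H (H[2,2]=1):
  H  [+890.99709 +90.49530 +356.86629]
  H  [+12.84236 +639.68813 +107.93220]
  H  [+0.31259 +0.40956 +1.00000]
B = K⁻¹H; ‖b₁‖=1.009886, ‖b₂‖=1.009886; λ = 2/(‖b₁‖+‖b₂‖) = 0.990211, sign → tz>0 ⇒ λ=+0.990211
r₁ = λ·B[:,0] = (+0.94630,-0.09333,+0.30953); r₂ = λ·B[:,1] = (-0.04260,+0.91308,+0.40555)
r₃ = r₁×r₂ = (-0.32047,-0.39696,+0.86007); SVD([r₁ r₂ r₃]) → R = UVᵀ:
  R  [+0.94630 -0.04260 -0.32047]
  R  [-0.09333 +0.91308 -0.39696]
  R  [+0.30953 +0.40555 +0.86007]
t = (+0.05784, -0.18745, +0.99021) m
tr R = 2.719448; θ = arccos((tr R − 1)/2) = 0.536067 rad = 30.714°
axis k = ((R−Rᵀ)₃₂, (R−Rᵀ)₁₃, (R−Rᵀ)₂₁) / (2 sinθ) = (+0.785608, -0.616728, -0.049659)
rvec = θ·k = (+0.421139, -0.330608, -0.026621)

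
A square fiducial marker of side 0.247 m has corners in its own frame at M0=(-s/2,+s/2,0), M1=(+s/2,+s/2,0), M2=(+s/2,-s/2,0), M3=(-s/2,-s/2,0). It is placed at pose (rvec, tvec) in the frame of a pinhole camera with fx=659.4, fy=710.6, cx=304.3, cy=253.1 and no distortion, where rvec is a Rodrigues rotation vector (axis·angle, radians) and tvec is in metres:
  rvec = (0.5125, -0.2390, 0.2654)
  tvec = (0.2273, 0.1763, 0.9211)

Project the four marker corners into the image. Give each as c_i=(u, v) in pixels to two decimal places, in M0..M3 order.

c0=(355.76, 446.86) c1=(503.08, 465.97) c2=(583.15, 328.84) c3=(423.04, 295.35)

Intrinsics K: fx=659.4, fy=710.6, cx=304.3, cy=253.1
Marker side s = 0.247 m; corners in marker frame (Z=0):
  M0 = (-0.1235, +0.1235, 0)
  M1 = (+0.1235, +0.1235, 0)
  M2 = (+0.1235, -0.1235, 0)
  M3 = (-0.1235, -0.1235, 0)
rvec = (0.5125, -0.2390, 0.2654), |rvec| = θ = 0.62467 rad = 35.791°
Rodrigues: sinθ=0.58483, 1−cosθ=0.18884; R = I + sinθ·[k]× + (1−cosθ)·[k]×²:
    [+0.93827 -0.30775 -0.15793]
    [+0.18920 +0.83880 -0.51051]
    [+0.28958 +0.44912 +0.84524]
t = (0.2273, 0.1763, 0.9211) m
M0: Pc = R·M0+t = (+0.07342, +0.25653, +0.94080); u = 659.4·(+0.07342)/0.94080 + 304.3 = 355.7571, v = 710.6·(+0.25653)/0.94080 + 253.1 = 446.8574
M1: Pc = R·M1+t = (+0.30517, +0.30326, +1.01233); u = 659.4·(+0.30517)/1.01233 + 304.3 = 503.0775, v = 710.6·(+0.30326)/1.01233 + 253.1 = 465.9701
M2: Pc = R·M2+t = (+0.38118, +0.09607, +0.90140); u = 659.4·(+0.38118)/0.90140 + 304.3 = 583.1473, v = 710.6·(+0.09607)/0.90140 + 253.1 = 328.8381
M3: Pc = R·M3+t = (+0.14943, +0.04934, +0.82987); u = 659.4·(+0.14943)/0.82987 + 304.3 = 423.0353, v = 710.6·(+0.04934)/0.82987 + 253.1 = 295.3511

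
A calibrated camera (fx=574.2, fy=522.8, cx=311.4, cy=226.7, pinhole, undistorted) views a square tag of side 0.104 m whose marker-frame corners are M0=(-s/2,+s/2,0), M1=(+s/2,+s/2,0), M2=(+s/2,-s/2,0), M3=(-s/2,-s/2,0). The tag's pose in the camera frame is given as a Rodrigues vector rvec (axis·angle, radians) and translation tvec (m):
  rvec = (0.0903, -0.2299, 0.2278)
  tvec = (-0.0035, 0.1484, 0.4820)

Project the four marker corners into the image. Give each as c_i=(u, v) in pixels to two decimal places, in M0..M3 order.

Intrinsics K: fx=574.2, fy=522.8, cx=311.4, cy=226.7
Marker side s = 0.104 m; corners in marker frame (Z=0):
  M0 = (-0.0520, +0.0520, 0)
  M1 = (+0.0520, +0.0520, 0)
  M2 = (+0.0520, -0.0520, 0)
  M3 = (-0.0520, -0.0520, 0)
rvec = (0.0903, -0.2299, 0.2278), |rvec| = θ = 0.33601 rad = 19.252°
Rodrigues: sinθ=0.32972, 1−cosθ=0.05592; R = I + sinθ·[k]× + (1−cosθ)·[k]×²:
    [+0.94812 -0.23382 -0.21541]
    [+0.21325 +0.97026 -0.11455]
    [+0.23579 +0.06267 +0.96978]
t = (-0.0035, 0.1484, 0.4820) m
M0: Pc = R·M0+t = (-0.06496, +0.18776, +0.47300); u = 574.2·(-0.06496)/0.47300 + 311.4 = 232.5403, v = 522.8·(+0.18776)/0.47300 + 226.7 = 434.2339
M1: Pc = R·M1+t = (+0.03364, +0.20994, +0.49752); u = 574.2·(+0.03364)/0.49752 + 311.4 = 350.2287, v = 522.8·(+0.20994)/0.49752 + 226.7 = 447.3104
M2: Pc = R·M2+t = (+0.05796, +0.10904, +0.49100); u = 574.2·(+0.05796)/0.49100 + 311.4 = 379.1819, v = 522.8·(+0.10904)/0.49100 + 226.7 = 342.7971
M3: Pc = R·M3+t = (-0.04064, +0.08686, +0.46648); u = 574.2·(-0.04064)/0.46648 + 311.4 = 261.3711, v = 522.8·(+0.08686)/0.46648 + 226.7 = 324.0439

c0=(232.54, 434.23) c1=(350.23, 447.31) c2=(379.18, 342.80) c3=(261.37, 324.04)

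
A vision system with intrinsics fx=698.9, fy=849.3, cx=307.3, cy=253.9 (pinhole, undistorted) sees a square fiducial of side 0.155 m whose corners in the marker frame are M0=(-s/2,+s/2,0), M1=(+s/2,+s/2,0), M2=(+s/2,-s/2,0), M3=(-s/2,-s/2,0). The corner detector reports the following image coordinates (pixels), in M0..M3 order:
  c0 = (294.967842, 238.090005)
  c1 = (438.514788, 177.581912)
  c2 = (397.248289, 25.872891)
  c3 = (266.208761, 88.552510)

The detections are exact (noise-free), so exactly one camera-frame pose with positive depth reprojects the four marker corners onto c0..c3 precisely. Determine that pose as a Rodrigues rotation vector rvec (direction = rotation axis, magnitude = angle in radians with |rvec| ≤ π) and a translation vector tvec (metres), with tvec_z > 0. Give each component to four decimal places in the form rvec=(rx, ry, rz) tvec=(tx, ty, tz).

Intrinsics K: fx=698.9, fy=849.3, cx=307.3, cy=253.9
Marker side s = 0.155 m; corners in marker frame (Z=0):
  M0 = (-0.0775, +0.0775, 0)
  M1 = (+0.0775, +0.0775, 0)
  M2 = (+0.0775, -0.0775, 0)
  M3 = (-0.0775, -0.0775, 0)
Detected image corners:
  c0 = (294.967842, 238.090005) px
  c1 = (438.514788, 177.581912) px
  c2 = (397.248289, 25.872891) px
  c3 = (266.208761, 88.552510) px
Planar DLT: solve 8×8 A·h = b for H (H[2,2]=1):
  H  [+778.74054 +46.57072 +346.93594]
  H  [-437.66275 +903.91129 +130.26372]
  H  [-0.30187 -0.51076 +1.00000]
B = K⁻¹H; ‖b₁‖=1.351573, ‖b₂‖=1.351573; λ = 2/(‖b₁‖+‖b₂‖) = 0.739879, sign → tz>0 ⇒ λ=+0.739879
r₁ = λ·B[:,0] = (+0.92261,-0.31450,-0.22335); r₂ = λ·B[:,1] = (+0.21546,+0.90043,-0.37790)
r₃ = r₁×r₂ = (+0.31996,+0.30053,+0.89850); SVD([r₁ r₂ r₃]) → R = UVᵀ:
  R  [+0.92261 +0.21546 +0.31996]
  R  [-0.31450 +0.90043 +0.30053]
  R  [-0.22335 -0.37790 +0.89850]
t = (+0.04196, -0.10771, +0.73988) m
tr R = 2.721536; θ = arccos((tr R − 1)/2) = 0.534020 rad = 30.597°
axis k = ((R−Rᵀ)₃₂, (R−Rᵀ)₁₃, (R−Rᵀ)₂₁) / (2 sinθ) = (-0.666434, +0.533709, -0.520596)
rvec = θ·k = (-0.355889, +0.285011, -0.278009)

rvec=(-0.3559, 0.2850, -0.2780) tvec=(0.0420, -0.1077, 0.7399)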